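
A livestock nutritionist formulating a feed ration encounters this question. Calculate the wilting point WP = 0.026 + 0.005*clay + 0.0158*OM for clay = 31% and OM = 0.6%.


WP = 0.026 + 0.005*31 + 0.0158*0.6
   = 0.026 + 0.1550 + 0.0095
   = 0.1905


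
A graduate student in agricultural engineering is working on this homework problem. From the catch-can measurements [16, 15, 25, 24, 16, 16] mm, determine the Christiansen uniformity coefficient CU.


xbar = 112 / 6 = 18.667
sum|xi - xbar| = 23.333
CU = 100 * (1 - 23.333 / (6 * 18.667))
   = 100 * (1 - 0.2083)
   = 79.17%


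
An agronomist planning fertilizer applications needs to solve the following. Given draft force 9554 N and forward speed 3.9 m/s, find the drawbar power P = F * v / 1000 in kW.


P = F * v / 1000
  = 9554 * 3.9 / 1000
  = 37260.60 / 1000
  = 37.26 kW


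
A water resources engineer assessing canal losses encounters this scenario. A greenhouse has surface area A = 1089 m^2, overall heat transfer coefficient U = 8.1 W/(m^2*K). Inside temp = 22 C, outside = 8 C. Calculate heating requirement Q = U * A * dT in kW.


dT = 22 - (8) = 14 K
Q = U * A * dT
  = 8.1 * 1089 * 14
  = 123492.60 W = 123.49 kW


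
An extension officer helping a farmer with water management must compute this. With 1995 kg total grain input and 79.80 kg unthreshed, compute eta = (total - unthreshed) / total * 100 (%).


eta = (total - unthreshed) / total * 100
    = (1995 - 79.80) / 1995 * 100
    = 1915.20 / 1995 * 100
    = 96%


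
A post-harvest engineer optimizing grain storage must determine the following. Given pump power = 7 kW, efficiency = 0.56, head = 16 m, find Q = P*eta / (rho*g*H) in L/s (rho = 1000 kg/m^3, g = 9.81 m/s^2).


Q = (P * 1000 * eta) / (rho * g * H)
  = (7 * 1000 * 0.56) / (1000 * 9.81 * 16)
  = 3920 / 156960
  = 0.02497 m^3/s = 24.97 L/s


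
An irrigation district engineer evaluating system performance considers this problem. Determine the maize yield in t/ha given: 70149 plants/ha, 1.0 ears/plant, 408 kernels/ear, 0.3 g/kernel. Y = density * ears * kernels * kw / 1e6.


Y = density * ears * kernels * kw
  = 70149 * 1.0 * 408 * 0.3 g/ha
  = 8586237.60 g/ha
  = 8586.24 kg/ha = 8.59 t/ha


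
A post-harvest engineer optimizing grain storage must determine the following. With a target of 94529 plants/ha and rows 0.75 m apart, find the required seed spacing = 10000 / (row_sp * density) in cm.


spacing = 10000 / (row_sp * density)
        = 10000 / (0.75 * 94529)
        = 10000 / 70896.75
        = 0.14105 m = 14.11 cm


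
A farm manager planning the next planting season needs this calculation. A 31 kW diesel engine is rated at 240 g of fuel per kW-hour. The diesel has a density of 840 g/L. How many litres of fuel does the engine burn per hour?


FC = P * BSFC / rho_fuel
   = 31 * 240 / 840
   = 7440 / 840
   = 8.86 L/h


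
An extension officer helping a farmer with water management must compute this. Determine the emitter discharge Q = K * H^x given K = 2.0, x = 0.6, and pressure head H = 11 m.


Q = K * H^x
  = 2.0 * 11^0.6
  = 2.0 * 4.2154
  = 8.43 L/h


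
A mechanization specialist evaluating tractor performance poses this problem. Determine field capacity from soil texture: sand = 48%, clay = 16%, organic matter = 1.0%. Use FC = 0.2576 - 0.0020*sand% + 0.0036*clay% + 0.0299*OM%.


FC = 0.2576 - 0.0020*48 + 0.0036*16 + 0.0299*1.0
   = 0.2576 - 0.0960 + 0.0576 + 0.0299
   = 0.2491


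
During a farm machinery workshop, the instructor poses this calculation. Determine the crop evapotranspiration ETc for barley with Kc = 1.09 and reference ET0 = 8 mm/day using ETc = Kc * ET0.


ETc = Kc * ET0
    = 1.09 * 8
    = 8.72 mm/day


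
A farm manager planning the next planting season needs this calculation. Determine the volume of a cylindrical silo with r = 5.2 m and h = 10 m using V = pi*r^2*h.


V = pi * r^2 * h
  = pi * 5.2^2 * 10
  = pi * 27.04 * 10
  = 849.49 m^3


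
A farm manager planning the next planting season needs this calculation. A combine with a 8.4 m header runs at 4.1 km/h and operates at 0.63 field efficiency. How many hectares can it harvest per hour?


C = w * v * eta_f / 10
  = 8.4 * 4.1 * 0.63 / 10
  = 21.70 / 10
  = 2.17 ha/h


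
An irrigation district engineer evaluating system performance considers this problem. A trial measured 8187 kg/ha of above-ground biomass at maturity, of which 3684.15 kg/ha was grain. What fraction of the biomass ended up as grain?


HI = grain_yield / biomass
   = 3684.15 / 8187
   = 0.45


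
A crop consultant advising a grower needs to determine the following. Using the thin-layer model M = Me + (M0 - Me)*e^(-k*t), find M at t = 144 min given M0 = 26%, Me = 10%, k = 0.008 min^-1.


M = Me + (M0 - Me) * e^(-k*t)
  = 10 + (26 - 10) * e^(-0.008*144)
  = 10 + 16 * e^(-1.152)
  = 10 + 16 * 0.31600
  = 10 + 5.0561
  = 15.06%


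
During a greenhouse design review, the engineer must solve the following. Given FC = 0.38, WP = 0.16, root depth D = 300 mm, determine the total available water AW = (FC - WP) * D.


AW = (FC - WP) * D
   = (0.38 - 0.16) * 300
   = 0.22 * 300
   = 66 mm


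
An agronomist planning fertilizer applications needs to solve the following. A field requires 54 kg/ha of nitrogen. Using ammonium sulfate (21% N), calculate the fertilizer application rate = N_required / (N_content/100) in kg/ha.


Rate = N_required / (N_content / 100)
     = 54 / (21 / 100)
     = 54 / 0.21
     = 257.14 kg/ha


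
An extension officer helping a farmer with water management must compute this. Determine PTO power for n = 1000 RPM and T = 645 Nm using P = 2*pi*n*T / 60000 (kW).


P = 2*pi*n*T / 60000
  = 2*pi * 1000 * 645 / 60000
  = 4052654.52 / 60000
  = 67.54 kW


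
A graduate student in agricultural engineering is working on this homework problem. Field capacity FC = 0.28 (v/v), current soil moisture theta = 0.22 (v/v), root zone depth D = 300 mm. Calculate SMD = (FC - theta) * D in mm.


SMD = (FC - theta) * D
    = (0.28 - 0.22) * 300
    = 0.060 * 300
    = 18 mm


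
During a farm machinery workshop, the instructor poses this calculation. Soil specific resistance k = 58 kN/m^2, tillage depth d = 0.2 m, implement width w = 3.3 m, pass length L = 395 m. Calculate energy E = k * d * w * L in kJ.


E = k * d * w * L
  = 58 * 0.2 * 3.3 * 395
  = 15120.60 kJ


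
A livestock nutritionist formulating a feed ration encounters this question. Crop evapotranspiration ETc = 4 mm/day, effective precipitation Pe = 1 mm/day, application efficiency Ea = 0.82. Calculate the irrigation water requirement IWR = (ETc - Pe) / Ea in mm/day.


IWR = (ETc - Pe) / Ea
    = (4 - 1) / 0.82
    = 3 / 0.82
    = 3.66 mm/day


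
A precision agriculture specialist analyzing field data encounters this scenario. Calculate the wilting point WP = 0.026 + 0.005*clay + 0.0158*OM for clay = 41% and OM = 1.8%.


WP = 0.026 + 0.005*41 + 0.0158*1.8
   = 0.026 + 0.2050 + 0.0284
   = 0.2594


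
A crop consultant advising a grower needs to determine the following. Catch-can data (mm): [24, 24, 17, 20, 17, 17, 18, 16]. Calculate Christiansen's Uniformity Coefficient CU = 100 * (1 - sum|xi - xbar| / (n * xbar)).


xbar = 153 / 8 = 19.125
sum|xi - xbar| = 21.250
CU = 100 * (1 - 21.250 / (8 * 19.125))
   = 100 * (1 - 0.1389)
   = 86.11%


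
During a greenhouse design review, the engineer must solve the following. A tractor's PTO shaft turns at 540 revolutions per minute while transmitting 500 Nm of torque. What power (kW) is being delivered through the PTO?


P = 2*pi*n*T / 60000
  = 2*pi * 540 * 500 / 60000
  = 1696460.03 / 60000
  = 28.27 kW


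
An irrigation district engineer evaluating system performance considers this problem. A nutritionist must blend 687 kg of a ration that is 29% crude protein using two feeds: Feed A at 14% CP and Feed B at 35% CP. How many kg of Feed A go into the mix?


parts_A = CP_b - target = 35 - 29 = 6
parts_B = target - CP_a = 29 - 14 = 15
total_parts = 6 + 15 = 21
Feed A = 687 * 6 / 21 = 196.29 kg
Feed B = 687 * 15 / 21 = 490.71 kg

196.29 kg


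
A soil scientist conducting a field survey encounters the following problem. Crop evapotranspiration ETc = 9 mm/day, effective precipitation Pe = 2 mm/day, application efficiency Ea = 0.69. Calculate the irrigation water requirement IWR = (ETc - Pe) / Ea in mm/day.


IWR = (ETc - Pe) / Ea
    = (9 - 2) / 0.69
    = 7 / 0.69
    = 10.14 mm/day


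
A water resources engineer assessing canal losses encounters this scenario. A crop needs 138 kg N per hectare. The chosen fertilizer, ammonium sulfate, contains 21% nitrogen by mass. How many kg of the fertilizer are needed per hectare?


Rate = N_required / (N_content / 100)
     = 138 / (21 / 100)
     = 138 / 0.21
     = 657.14 kg/ha


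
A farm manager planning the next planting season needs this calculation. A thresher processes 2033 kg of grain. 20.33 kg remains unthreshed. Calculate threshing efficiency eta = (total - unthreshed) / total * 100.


eta = (total - unthreshed) / total * 100
    = (2033 - 20.33) / 2033 * 100
    = 2012.67 / 2033 * 100
    = 99%


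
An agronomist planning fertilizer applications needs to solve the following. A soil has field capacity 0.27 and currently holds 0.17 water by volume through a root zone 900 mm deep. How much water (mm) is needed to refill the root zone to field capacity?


SMD = (FC - theta) * D
    = (0.27 - 0.17) * 900
    = 0.100 * 900
    = 90 mm


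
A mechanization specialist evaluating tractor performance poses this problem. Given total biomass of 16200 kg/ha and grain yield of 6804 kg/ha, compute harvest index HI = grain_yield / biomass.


HI = grain_yield / biomass
   = 6804 / 16200
   = 0.42


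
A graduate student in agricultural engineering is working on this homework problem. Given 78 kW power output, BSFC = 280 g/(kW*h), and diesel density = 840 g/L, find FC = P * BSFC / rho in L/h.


FC = P * BSFC / rho_fuel
   = 78 * 280 / 840
   = 21840 / 840
   = 26 L/h


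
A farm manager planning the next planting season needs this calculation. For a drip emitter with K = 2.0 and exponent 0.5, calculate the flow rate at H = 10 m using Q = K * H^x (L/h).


Q = K * H^x
  = 2.0 * 10^0.5
  = 2.0 * 3.1623
  = 6.32 L/h


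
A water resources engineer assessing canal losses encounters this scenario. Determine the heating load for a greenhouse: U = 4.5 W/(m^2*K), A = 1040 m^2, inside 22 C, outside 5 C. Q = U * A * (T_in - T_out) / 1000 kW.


dT = 22 - (5) = 17 K
Q = U * A * dT
  = 4.5 * 1040 * 17
  = 79560 W = 79.56 kW


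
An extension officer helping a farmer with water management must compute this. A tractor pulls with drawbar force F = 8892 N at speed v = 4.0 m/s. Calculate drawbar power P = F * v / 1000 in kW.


P = F * v / 1000
  = 8892 * 4.0 / 1000
  = 35568 / 1000
  = 35.57 kW


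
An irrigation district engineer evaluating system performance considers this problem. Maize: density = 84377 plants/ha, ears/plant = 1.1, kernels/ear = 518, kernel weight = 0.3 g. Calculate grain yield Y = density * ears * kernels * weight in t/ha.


Y = density * ears * kernels * kw
  = 84377 * 1.1 * 518 * 0.3 g/ha
  = 14423404.38 g/ha
  = 14423.40 kg/ha = 14.42 t/ha


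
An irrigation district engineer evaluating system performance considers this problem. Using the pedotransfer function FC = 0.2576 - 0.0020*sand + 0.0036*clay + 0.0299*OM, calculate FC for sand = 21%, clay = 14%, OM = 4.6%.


FC = 0.2576 - 0.0020*21 + 0.0036*14 + 0.0299*4.6
   = 0.2576 - 0.0420 + 0.0504 + 0.1375
   = 0.4035


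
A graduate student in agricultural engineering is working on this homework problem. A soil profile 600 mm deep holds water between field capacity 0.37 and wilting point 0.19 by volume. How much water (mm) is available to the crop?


AW = (FC - WP) * D
   = (0.37 - 0.19) * 600
   = 0.18 * 600
   = 108 mm


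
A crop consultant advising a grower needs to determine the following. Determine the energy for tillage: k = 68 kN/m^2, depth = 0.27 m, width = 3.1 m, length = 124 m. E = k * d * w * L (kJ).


E = k * d * w * L
  = 68 * 0.27 * 3.1 * 124
  = 7057.58 kJ


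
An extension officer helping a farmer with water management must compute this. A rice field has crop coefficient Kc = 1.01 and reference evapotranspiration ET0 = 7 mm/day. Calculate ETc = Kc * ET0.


ETc = Kc * ET0
    = 1.01 * 7
    = 7.07 mm/day


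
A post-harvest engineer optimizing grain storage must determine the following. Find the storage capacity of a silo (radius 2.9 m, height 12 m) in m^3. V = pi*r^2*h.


V = pi * r^2 * h
  = pi * 2.9^2 * 12
  = pi * 8.41 * 12
  = 317.05 m^3


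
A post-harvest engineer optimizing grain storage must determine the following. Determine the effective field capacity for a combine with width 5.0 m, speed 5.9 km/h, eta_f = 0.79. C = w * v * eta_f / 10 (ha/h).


C = w * v * eta_f / 10
  = 5.0 * 5.9 * 0.79 / 10
  = 23.31 / 10
  = 2.33 ha/h


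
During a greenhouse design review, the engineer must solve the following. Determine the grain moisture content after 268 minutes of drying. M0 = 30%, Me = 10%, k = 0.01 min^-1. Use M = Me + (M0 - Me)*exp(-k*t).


M = Me + (M0 - Me) * e^(-k*t)
  = 10 + (30 - 10) * e^(-0.01*268)
  = 10 + 20 * e^(-2.680)
  = 10 + 20 * 0.06856
  = 10 + 1.3713
  = 11.37%


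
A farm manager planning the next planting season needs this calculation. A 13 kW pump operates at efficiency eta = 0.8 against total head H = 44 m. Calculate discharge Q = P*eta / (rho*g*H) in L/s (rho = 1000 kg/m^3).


Q = (P * 1000 * eta) / (rho * g * H)
  = (13 * 1000 * 0.8) / (1000 * 9.81 * 44)
  = 10400 / 431640
  = 0.02409 m^3/s = 24.09 L/s


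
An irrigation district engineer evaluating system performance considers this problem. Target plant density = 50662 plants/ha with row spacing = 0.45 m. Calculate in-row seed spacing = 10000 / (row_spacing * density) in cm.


spacing = 10000 / (row_sp * density)
        = 10000 / (0.45 * 50662)
        = 10000 / 22797.90
        = 0.43864 m = 43.86 cm


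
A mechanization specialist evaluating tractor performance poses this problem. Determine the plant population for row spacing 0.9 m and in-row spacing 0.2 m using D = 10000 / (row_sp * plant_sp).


D = 10000 / (row_sp * plant_sp)
  = 10000 / (0.9 * 0.2)
  = 10000 / 0.1800
  = 55555.56 plants/ha


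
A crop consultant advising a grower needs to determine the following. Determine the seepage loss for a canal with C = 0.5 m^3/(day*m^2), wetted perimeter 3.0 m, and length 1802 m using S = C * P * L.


S = C * P * L
  = 0.5 * 3.0 * 1802
  = 2703 m^3/day


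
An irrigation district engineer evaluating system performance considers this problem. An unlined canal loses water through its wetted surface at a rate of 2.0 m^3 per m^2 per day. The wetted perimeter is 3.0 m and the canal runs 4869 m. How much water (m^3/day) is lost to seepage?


S = C * P * L
  = 2.0 * 3.0 * 4869
  = 29214 m^3/day


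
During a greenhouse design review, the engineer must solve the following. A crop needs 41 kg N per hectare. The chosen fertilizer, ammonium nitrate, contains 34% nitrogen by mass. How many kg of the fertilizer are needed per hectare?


Rate = N_required / (N_content / 100)
     = 41 / (34 / 100)
     = 41 / 0.34
     = 120.59 kg/ha


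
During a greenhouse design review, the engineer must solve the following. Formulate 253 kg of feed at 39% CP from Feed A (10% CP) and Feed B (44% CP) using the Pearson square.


parts_A = CP_b - target = 44 - 39 = 5
parts_B = target - CP_a = 39 - 10 = 29
total_parts = 5 + 29 = 34
Feed A = 253 * 5 / 34 = 37.21 kg
Feed B = 253 * 29 / 34 = 215.79 kg

37.21 kg


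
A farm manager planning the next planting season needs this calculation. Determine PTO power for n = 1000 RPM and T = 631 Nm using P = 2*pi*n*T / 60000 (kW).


P = 2*pi*n*T / 60000
  = 2*pi * 1000 * 631 / 60000
  = 3964689.93 / 60000
  = 66.08 kW


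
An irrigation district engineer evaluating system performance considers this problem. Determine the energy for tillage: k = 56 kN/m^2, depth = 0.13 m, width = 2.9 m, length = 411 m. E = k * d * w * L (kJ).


E = k * d * w * L
  = 56 * 0.13 * 2.9 * 411
  = 8677.03 kJ


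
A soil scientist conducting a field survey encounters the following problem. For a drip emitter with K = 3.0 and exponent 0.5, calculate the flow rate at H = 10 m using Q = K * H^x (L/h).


Q = K * H^x
  = 3.0 * 10^0.5
  = 3.0 * 3.1623
  = 9.49 L/h


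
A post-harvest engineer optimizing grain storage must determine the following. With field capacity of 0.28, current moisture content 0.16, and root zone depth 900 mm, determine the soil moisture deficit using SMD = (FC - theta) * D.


SMD = (FC - theta) * D
    = (0.28 - 0.16) * 900
    = 0.120 * 900
    = 108 mm


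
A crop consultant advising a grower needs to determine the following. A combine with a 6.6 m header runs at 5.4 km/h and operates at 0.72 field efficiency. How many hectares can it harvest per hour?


C = w * v * eta_f / 10
  = 6.6 * 5.4 * 0.72 / 10
  = 25.66 / 10
  = 2.57 ha/h


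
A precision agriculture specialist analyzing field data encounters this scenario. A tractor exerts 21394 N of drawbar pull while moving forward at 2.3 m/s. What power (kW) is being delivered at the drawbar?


P = F * v / 1000
  = 21394 * 2.3 / 1000
  = 49206.20 / 1000
  = 49.21 kW


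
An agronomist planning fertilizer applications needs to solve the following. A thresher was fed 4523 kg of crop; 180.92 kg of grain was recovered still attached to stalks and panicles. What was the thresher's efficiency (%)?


eta = (total - unthreshed) / total * 100
    = (4523 - 180.92) / 4523 * 100
    = 4342.08 / 4523 * 100
    = 96%


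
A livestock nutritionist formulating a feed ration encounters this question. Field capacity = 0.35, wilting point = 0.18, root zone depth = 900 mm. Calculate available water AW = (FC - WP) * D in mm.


AW = (FC - WP) * D
   = (0.35 - 0.18) * 900
   = 0.17 * 900
   = 153 mm


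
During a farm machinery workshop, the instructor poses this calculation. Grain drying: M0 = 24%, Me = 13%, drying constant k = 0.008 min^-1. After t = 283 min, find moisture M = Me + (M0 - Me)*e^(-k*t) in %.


M = Me + (M0 - Me) * e^(-k*t)
  = 13 + (24 - 13) * e^(-0.008*283)
  = 13 + 11 * e^(-2.264)
  = 13 + 11 * 0.10393
  = 13 + 1.1433
  = 14.14%


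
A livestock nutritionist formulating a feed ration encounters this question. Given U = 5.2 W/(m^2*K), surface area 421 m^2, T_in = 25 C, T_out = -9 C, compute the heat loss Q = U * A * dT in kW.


dT = 25 - (-9) = 34 K
Q = U * A * dT
  = 5.2 * 421 * 34
  = 74432.80 W = 74.43 kW


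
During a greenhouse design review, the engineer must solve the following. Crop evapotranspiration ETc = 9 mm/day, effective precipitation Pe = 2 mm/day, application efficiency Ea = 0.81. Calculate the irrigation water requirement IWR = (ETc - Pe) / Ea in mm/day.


IWR = (ETc - Pe) / Ea
    = (9 - 2) / 0.81
    = 7 / 0.81
    = 8.64 mm/day


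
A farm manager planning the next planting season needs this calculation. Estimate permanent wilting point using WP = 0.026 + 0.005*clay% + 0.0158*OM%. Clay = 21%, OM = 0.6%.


WP = 0.026 + 0.005*21 + 0.0158*0.6
   = 0.026 + 0.1050 + 0.0095
   = 0.1405


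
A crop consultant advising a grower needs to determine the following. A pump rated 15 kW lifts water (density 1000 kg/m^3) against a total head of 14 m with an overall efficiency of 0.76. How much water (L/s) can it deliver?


Q = (P * 1000 * eta) / (rho * g * H)
  = (15 * 1000 * 0.76) / (1000 * 9.81 * 14)
  = 11400 / 137340
  = 0.08301 m^3/s = 83.01 L/s


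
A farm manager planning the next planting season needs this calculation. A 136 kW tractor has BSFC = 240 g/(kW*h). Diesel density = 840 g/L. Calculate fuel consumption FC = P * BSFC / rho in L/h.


FC = P * BSFC / rho_fuel
   = 136 * 240 / 840
   = 32640 / 840
   = 38.86 L/h


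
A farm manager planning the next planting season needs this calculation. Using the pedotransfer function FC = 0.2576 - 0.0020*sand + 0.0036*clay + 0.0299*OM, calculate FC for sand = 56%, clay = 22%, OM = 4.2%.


FC = 0.2576 - 0.0020*56 + 0.0036*22 + 0.0299*4.2
   = 0.2576 - 0.1120 + 0.0792 + 0.1256
   = 0.3504


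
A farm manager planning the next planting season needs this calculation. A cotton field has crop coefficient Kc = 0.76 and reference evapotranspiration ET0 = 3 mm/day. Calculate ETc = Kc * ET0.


ETc = Kc * ET0
    = 0.76 * 3
    = 2.28 mm/day


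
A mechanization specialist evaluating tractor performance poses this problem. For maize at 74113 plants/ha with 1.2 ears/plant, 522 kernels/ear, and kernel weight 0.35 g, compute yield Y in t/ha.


Y = density * ears * kernels * kw
  = 74113 * 1.2 * 522 * 0.35 g/ha
  = 16248534.12 g/ha
  = 16248.53 kg/ha = 16.25 t/ha


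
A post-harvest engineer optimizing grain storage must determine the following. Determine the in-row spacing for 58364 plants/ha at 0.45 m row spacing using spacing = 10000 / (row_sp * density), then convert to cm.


spacing = 10000 / (row_sp * density)
        = 10000 / (0.45 * 58364)
        = 10000 / 26263.80
        = 0.38075 m = 38.08 cm


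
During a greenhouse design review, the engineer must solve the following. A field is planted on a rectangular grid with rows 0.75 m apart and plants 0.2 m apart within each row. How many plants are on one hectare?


D = 10000 / (row_sp * plant_sp)
  = 10000 / (0.75 * 0.2)
  = 10000 / 0.1500
  = 66666.67 plants/ha


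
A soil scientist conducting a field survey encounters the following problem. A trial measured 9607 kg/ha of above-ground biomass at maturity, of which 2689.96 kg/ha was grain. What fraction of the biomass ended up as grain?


HI = grain_yield / biomass
   = 2689.96 / 9607
   = 0.28


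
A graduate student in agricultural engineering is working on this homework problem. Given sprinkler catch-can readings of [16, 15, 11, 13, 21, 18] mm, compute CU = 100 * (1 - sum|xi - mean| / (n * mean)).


xbar = 94 / 6 = 15.667
sum|xi - xbar| = 16
CU = 100 * (1 - 16 / (6 * 15.667))
   = 100 * (1 - 0.1702)
   = 82.98%


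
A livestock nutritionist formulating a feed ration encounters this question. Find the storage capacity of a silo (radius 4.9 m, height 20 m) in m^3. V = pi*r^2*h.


V = pi * r^2 * h
  = pi * 4.9^2 * 20
  = pi * 24.01 * 20
  = 1508.59 m^3


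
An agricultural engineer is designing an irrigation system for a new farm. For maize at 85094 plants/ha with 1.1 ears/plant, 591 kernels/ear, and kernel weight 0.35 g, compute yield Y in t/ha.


Y = density * ears * kernels * kw
  = 85094 * 1.1 * 591 * 0.35 g/ha
  = 19361863.29 g/ha
  = 19361.86 kg/ha = 19.36 t/ha


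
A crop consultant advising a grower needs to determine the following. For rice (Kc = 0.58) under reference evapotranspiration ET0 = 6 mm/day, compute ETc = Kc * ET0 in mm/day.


ETc = Kc * ET0
    = 0.58 * 6
    = 3.48 mm/day


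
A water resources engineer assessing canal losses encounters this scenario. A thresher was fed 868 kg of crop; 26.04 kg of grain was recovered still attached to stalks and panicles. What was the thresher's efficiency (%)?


eta = (total - unthreshed) / total * 100
    = (868 - 26.04) / 868 * 100
    = 841.96 / 868 * 100
    = 97%


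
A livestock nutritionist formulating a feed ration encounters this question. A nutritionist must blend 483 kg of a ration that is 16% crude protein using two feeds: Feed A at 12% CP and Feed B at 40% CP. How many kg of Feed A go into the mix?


parts_A = CP_b - target = 40 - 16 = 24
parts_B = target - CP_a = 16 - 12 = 4
total_parts = 24 + 4 = 28
Feed A = 483 * 24 / 28 = 414 kg
Feed B = 483 * 4 / 28 = 69 kg

414 kg


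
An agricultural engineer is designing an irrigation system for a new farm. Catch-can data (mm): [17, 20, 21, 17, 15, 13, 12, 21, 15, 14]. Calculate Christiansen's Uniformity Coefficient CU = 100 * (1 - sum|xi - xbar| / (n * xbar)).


xbar = 165 / 10 = 16.500
sum|xi - xbar| = 27
CU = 100 * (1 - 27 / (10 * 16.500))
   = 100 * (1 - 0.1636)
   = 83.64%


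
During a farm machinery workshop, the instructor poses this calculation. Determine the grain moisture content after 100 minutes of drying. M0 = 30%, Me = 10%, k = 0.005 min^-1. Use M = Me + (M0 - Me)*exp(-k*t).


M = Me + (M0 - Me) * e^(-k*t)
  = 10 + (30 - 10) * e^(-0.005*100)
  = 10 + 20 * e^(-0.500)
  = 10 + 20 * 0.60653
  = 10 + 12.1306
  = 22.13%


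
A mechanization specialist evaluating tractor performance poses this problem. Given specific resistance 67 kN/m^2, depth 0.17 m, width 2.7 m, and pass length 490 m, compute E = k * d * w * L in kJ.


E = k * d * w * L
  = 67 * 0.17 * 2.7 * 490
  = 15068.97 kJ


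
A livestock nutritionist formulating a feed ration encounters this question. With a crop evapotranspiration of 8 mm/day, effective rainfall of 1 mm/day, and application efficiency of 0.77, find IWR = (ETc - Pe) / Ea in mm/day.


IWR = (ETc - Pe) / Ea
    = (8 - 1) / 0.77
    = 7 / 0.77
    = 9.09 mm/day


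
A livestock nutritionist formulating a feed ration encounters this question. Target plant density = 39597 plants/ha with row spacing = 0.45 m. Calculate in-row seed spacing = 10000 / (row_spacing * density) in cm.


spacing = 10000 / (row_sp * density)
        = 10000 / (0.45 * 39597)
        = 10000 / 17818.65
        = 0.56121 m = 56.12 cm


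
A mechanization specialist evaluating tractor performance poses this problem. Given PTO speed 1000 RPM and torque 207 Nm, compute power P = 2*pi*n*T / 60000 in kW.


P = 2*pi*n*T / 60000
  = 2*pi * 1000 * 207 / 60000
  = 1300619.36 / 60000
  = 21.68 kW


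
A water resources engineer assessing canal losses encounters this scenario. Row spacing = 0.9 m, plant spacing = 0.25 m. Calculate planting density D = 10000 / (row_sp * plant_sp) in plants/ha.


D = 10000 / (row_sp * plant_sp)
  = 10000 / (0.9 * 0.25)
  = 10000 / 0.2250
  = 44444.44 plants/ha


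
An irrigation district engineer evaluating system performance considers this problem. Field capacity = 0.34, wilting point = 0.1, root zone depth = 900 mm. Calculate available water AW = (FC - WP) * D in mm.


AW = (FC - WP) * D
   = (0.34 - 0.1) * 900
   = 0.24 * 900
   = 216 mm


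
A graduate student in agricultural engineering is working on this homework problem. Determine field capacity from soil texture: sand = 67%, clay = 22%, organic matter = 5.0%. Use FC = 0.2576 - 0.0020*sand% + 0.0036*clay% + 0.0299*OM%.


FC = 0.2576 - 0.0020*67 + 0.0036*22 + 0.0299*5.0
   = 0.2576 - 0.1340 + 0.0792 + 0.1495
   = 0.3523


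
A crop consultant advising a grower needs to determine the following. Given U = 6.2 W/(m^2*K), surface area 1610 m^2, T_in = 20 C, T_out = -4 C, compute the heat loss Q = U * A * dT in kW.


dT = 20 - (-4) = 24 K
Q = U * A * dT
  = 6.2 * 1610 * 24
  = 239568 W = 239.57 kW


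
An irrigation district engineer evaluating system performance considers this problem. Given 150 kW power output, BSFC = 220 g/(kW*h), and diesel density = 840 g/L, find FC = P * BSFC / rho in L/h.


FC = P * BSFC / rho_fuel
   = 150 * 220 / 840
   = 33000 / 840
   = 39.29 L/h


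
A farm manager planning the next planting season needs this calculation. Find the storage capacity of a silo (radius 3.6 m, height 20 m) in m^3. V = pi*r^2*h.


V = pi * r^2 * h
  = pi * 3.6^2 * 20
  = pi * 12.96 * 20
  = 814.30 m^3


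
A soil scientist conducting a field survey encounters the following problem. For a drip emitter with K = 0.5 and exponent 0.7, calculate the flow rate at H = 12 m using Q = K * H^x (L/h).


Q = K * H^x
  = 0.5 * 12^0.7
  = 0.5 * 5.6941
  = 2.85 L/h


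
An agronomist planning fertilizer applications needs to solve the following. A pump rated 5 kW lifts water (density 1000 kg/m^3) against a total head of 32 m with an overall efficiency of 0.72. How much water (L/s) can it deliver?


Q = (P * 1000 * eta) / (rho * g * H)
  = (5 * 1000 * 0.72) / (1000 * 9.81 * 32)
  = 3600 / 313920
  = 0.01147 m^3/s = 11.47 L/s


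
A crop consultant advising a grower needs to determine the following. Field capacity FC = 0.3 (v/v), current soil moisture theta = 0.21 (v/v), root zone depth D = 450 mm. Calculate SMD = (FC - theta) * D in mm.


SMD = (FC - theta) * D
    = (0.3 - 0.21) * 450
    = 0.090 * 450
    = 40.50 mm


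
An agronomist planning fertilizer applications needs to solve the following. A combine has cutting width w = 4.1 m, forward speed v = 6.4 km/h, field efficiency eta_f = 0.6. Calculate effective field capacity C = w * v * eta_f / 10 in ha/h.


C = w * v * eta_f / 10
  = 4.1 * 6.4 * 0.6 / 10
  = 15.74 / 10
  = 1.57 ha/h


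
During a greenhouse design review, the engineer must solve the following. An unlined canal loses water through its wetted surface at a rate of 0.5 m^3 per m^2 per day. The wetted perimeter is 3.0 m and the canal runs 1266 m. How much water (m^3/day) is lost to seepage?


S = C * P * L
  = 0.5 * 3.0 * 1266
  = 1899 m^3/day


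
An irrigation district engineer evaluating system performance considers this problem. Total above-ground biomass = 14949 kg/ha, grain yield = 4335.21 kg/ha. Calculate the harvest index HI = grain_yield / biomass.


HI = grain_yield / biomass
   = 4335.21 / 14949
   = 0.29


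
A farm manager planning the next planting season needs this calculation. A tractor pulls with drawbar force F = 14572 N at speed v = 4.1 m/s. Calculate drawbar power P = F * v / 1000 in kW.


P = F * v / 1000
  = 14572 * 4.1 / 1000
  = 59745.20 / 1000
  = 59.75 kW


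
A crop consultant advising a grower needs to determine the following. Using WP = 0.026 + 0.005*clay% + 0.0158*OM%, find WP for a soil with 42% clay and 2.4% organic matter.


WP = 0.026 + 0.005*42 + 0.0158*2.4
   = 0.026 + 0.2100 + 0.0379
   = 0.2739


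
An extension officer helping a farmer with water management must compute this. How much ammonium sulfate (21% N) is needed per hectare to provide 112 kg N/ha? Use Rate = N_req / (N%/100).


Rate = N_required / (N_content / 100)
     = 112 / (21 / 100)
     = 112 / 0.21
     = 533.33 kg/ha


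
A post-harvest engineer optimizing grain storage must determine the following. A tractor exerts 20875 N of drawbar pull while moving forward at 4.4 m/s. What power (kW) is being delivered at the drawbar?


P = F * v / 1000
  = 20875 * 4.4 / 1000
  = 91850 / 1000
  = 91.85 kW


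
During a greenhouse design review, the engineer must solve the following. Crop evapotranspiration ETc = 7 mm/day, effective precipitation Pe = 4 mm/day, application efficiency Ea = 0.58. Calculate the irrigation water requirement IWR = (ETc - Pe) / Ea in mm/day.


IWR = (ETc - Pe) / Ea
    = (7 - 4) / 0.58
    = 3 / 0.58
    = 5.17 mm/day


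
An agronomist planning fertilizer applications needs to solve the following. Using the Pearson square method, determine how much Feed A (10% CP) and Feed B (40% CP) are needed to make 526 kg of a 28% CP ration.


parts_A = CP_b - target = 40 - 28 = 12
parts_B = target - CP_a = 28 - 10 = 18
total_parts = 12 + 18 = 30
Feed A = 526 * 12 / 30 = 210.40 kg
Feed B = 526 * 18 / 30 = 315.60 kg

210.40 kg


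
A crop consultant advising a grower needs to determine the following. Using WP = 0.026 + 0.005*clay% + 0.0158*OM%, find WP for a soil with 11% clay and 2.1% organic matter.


WP = 0.026 + 0.005*11 + 0.0158*2.1
   = 0.026 + 0.0550 + 0.0332
   = 0.1142


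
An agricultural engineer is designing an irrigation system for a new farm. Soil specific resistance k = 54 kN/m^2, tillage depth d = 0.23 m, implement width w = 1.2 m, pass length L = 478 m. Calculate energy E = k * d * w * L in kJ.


E = k * d * w * L
  = 54 * 0.23 * 1.2 * 478
  = 7124.11 kJ


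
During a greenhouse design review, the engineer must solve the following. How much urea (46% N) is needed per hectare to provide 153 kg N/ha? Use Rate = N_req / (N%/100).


Rate = N_required / (N_content / 100)
     = 153 / (46 / 100)
     = 153 / 0.46
     = 332.61 kg/ha


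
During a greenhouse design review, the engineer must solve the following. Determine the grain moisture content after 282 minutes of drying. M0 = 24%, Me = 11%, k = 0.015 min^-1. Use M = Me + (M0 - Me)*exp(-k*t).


M = Me + (M0 - Me) * e^(-k*t)
  = 11 + (24 - 11) * e^(-0.015*282)
  = 11 + 13 * e^(-4.230)
  = 11 + 13 * 0.01455
  = 11 + 0.1892
  = 11.19%


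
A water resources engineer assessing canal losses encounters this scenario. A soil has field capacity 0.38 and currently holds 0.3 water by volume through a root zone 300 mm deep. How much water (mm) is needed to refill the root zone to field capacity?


SMD = (FC - theta) * D
    = (0.38 - 0.3) * 300
    = 0.080 * 300
    = 24 mm


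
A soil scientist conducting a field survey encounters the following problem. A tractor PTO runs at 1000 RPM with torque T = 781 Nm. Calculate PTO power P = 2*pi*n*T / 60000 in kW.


P = 2*pi*n*T / 60000
  = 2*pi * 1000 * 781 / 60000
  = 4907167.72 / 60000
  = 81.79 kW


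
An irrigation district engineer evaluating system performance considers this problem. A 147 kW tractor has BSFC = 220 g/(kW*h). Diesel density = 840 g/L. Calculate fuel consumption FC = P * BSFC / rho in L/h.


FC = P * BSFC / rho_fuel
   = 147 * 220 / 840
   = 32340 / 840
   = 38.50 L/h


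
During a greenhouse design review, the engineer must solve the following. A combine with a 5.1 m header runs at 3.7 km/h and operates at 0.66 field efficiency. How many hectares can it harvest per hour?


C = w * v * eta_f / 10
  = 5.1 * 3.7 * 0.66 / 10
  = 12.45 / 10
  = 1.25 ha/h


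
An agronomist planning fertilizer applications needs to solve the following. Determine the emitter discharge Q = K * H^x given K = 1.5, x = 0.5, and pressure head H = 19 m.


Q = K * H^x
  = 1.5 * 19^0.5
  = 1.5 * 4.3589
  = 6.54 L/h


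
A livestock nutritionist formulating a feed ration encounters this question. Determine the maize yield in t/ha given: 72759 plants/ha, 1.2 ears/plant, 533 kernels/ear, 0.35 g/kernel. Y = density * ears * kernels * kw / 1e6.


Y = density * ears * kernels * kw
  = 72759 * 1.2 * 533 * 0.35 g/ha
  = 16287829.74 g/ha
  = 16287.83 kg/ha = 16.29 t/ha


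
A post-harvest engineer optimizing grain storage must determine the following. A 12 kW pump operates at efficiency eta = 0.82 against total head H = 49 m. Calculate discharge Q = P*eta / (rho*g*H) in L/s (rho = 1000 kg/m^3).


Q = (P * 1000 * eta) / (rho * g * H)
  = (12 * 1000 * 0.82) / (1000 * 9.81 * 49)
  = 9840 / 480690
  = 0.02047 m^3/s = 20.47 L/s


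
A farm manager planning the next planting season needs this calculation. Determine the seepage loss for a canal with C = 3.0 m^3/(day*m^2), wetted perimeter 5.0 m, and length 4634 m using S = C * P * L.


S = C * P * L
  = 3.0 * 5.0 * 4634
  = 69510 m^3/day


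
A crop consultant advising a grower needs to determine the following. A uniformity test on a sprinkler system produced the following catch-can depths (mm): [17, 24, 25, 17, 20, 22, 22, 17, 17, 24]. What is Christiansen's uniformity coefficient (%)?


xbar = 205 / 10 = 20.500
sum|xi - xbar| = 29
CU = 100 * (1 - 29 / (10 * 20.500))
   = 100 * (1 - 0.1415)
   = 85.85%


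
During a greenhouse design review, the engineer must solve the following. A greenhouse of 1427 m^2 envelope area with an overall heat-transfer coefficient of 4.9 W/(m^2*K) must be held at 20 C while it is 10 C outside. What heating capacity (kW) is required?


dT = 20 - (10) = 10 K
Q = U * A * dT
  = 4.9 * 1427 * 10
  = 69923 W = 69.92 kW


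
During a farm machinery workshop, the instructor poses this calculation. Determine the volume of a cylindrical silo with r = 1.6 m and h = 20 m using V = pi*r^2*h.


V = pi * r^2 * h
  = pi * 1.6^2 * 20
  = pi * 2.56 * 20
  = 160.85 m^3


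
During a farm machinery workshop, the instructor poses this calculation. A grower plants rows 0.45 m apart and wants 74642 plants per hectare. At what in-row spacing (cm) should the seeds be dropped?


spacing = 10000 / (row_sp * density)
        = 10000 / (0.45 * 74642)
        = 10000 / 33588.90
        = 0.29772 m = 29.77 cm


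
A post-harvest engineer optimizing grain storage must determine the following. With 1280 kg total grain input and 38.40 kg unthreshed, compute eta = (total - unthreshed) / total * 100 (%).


eta = (total - unthreshed) / total * 100
    = (1280 - 38.40) / 1280 * 100
    = 1241.60 / 1280 * 100
    = 97%


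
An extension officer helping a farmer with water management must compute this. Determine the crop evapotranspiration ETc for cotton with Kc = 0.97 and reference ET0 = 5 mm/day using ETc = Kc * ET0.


ETc = Kc * ET0
    = 0.97 * 5
    = 4.85 mm/day


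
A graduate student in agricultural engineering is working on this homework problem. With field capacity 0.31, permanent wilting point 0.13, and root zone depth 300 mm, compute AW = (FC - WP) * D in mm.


AW = (FC - WP) * D
   = (0.31 - 0.13) * 300
   = 0.18 * 300
   = 54 mm


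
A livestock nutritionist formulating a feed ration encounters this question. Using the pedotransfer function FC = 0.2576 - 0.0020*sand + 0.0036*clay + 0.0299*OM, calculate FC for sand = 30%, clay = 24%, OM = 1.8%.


FC = 0.2576 - 0.0020*30 + 0.0036*24 + 0.0299*1.8
   = 0.2576 - 0.0600 + 0.0864 + 0.0538
   = 0.3378


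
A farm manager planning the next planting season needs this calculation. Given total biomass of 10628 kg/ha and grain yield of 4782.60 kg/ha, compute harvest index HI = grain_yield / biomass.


HI = grain_yield / biomass
   = 4782.60 / 10628
   = 0.45


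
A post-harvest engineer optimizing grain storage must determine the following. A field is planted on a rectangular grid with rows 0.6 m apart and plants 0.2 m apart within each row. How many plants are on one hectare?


D = 10000 / (row_sp * plant_sp)
  = 10000 / (0.6 * 0.2)
  = 10000 / 0.1200
  = 83333.33 plants/ha


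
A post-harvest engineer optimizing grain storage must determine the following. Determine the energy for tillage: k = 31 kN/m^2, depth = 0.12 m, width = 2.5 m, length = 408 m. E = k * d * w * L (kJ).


E = k * d * w * L
  = 31 * 0.12 * 2.5 * 408
  = 3794.40 kJ


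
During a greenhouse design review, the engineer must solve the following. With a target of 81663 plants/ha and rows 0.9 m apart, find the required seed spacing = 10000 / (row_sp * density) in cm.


spacing = 10000 / (row_sp * density)
        = 10000 / (0.9 * 81663)
        = 10000 / 73496.70
        = 0.13606 m = 13.61 cm


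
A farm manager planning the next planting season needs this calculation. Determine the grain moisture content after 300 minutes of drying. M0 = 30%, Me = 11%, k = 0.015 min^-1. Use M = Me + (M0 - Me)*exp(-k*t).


M = Me + (M0 - Me) * e^(-k*t)
  = 11 + (30 - 11) * e^(-0.015*300)
  = 11 + 19 * e^(-4.500)
  = 11 + 19 * 0.01111
  = 11 + 0.2111
  = 11.21%


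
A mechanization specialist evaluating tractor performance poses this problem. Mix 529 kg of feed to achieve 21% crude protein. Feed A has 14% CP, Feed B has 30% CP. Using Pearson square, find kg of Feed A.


parts_A = CP_b - target = 30 - 21 = 9
parts_B = target - CP_a = 21 - 14 = 7
total_parts = 9 + 7 = 16
Feed A = 529 * 9 / 16 = 297.56 kg
Feed B = 529 * 7 / 16 = 231.44 kg

297.56 kg


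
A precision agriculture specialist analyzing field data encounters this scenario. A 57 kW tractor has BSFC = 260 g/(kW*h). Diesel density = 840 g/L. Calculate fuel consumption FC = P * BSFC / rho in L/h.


FC = P * BSFC / rho_fuel
   = 57 * 260 / 840
   = 14820 / 840
   = 17.64 L/h


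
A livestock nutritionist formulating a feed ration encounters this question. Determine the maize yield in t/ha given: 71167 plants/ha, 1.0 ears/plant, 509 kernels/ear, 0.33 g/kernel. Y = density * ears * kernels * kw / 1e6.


Y = density * ears * kernels * kw
  = 71167 * 1.0 * 509 * 0.33 g/ha
  = 11953920.99 g/ha
  = 11953.92 kg/ha = 11.95 t/ha
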